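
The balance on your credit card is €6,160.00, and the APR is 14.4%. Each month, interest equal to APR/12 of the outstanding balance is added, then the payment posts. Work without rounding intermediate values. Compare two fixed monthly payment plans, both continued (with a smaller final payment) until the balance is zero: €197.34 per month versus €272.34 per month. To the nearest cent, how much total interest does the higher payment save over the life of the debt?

Monthly rate r = 14.4%/12 = 1.2% = 0.012.
At €197.34/mo: n = ⌈−ln(1 − rB₀/P)/ln(1+r)⌉ = 40 payments (last €68.44); total interest = total paid − €6,160.00 = €1,604.70.
At €272.34/mo: 27 payments (last €149.32); total interest €1,070.16.
Interest saved = €1,604.70 − €1,070.16 = €534.54.

€534.54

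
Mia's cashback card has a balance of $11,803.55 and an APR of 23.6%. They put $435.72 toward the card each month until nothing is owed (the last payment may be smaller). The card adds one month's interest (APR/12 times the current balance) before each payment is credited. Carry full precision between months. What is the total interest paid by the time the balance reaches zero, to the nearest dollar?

Monthly rate r = 23.6%/12 = 1.96667% = 0.0196667.
Payoff takes n = ⌈−ln(1 − rB₀/P)/ln(1+r)⌉ = ⌈39.070⌉ = 40 payments; the last is $30.89.
Total paid = 39·$435.72 + $30.89 = $17,023.97.
Total interest = total paid − principal = $17,023.97 − $11,803.55 = $5,220.42.

$5,220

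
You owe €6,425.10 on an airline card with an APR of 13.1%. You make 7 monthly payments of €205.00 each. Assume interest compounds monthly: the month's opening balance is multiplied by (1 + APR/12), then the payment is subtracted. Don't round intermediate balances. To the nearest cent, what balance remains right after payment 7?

Monthly rate r = 13.1%/12 = 1.09167% = 0.0109167.
Each month: B ← B·(1+r) − €205.00.
Month 1: interest €70.14; balance after payment €6,290.24.
Month 2: interest €68.67; balance after payment €6,153.91.
Month 3: interest €67.18; balance after payment €6,016.09.
Month 4: interest €65.68; balance after payment €5,876.76.
Month 5: interest €64.15; balance after payment €5,735.92.
Month 6: interest €62.62; balance after payment €5,593.54.
Month 7: interest €61.06; balance after payment €5,449.60.

€5,449.60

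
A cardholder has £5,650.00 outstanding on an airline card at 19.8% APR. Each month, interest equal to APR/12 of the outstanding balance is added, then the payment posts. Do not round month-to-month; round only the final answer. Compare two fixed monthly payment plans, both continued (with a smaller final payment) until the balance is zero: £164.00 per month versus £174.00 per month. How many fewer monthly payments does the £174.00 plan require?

Monthly rate r = 19.8%/12 = 1.65% = 0.0165.
At £164.00/mo: n = ⌈−ln(1 − rB₀/P)/ln(1+r)⌉ = 52 payments (last £57.70); total interest = total paid − £5,650.00 = £2,771.70.
At £174.00/mo: 47 payments (last £155.17); total interest £2,509.17.
Payments saved = 52 − 47 = 5.

5 fewer payments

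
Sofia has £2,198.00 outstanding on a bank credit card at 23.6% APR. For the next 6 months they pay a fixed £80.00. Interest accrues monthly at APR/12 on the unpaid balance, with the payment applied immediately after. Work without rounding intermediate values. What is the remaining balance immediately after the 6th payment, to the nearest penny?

Monthly rate r = 23.6%/12 = 1.96667% = 0.0196667.
Each month: B ← B·(1+r) − £80.00.
Month 1: interest £43.23; balance after payment £2,161.23.
Month 2: interest £42.50; balance after payment £2,123.73.
Month 3: interest £41.77; balance after payment £2,085.50.
Month 4: interest £41.01; balance after payment £2,046.51.
Month 5: interest £40.25; balance after payment £2,006.76.
Month 6: interest £39.47; balance after payment £1,966.23.

£1,966.23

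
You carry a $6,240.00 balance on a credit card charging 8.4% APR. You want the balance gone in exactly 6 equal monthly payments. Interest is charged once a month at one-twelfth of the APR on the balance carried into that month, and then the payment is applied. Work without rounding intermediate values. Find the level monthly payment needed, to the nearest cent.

Monthly rate r = 8.4%/12 = 0.7% = 0.007.
Level-payment amortization: P = B₀·r / (1 − (1+r)^(−n)) = 6240.00·0.007 / (1 − 1.007^(−6)).
Denominator 1 − (1+r)^(−6) = 0.0409899097.
P = 43.68 / 0.0409899097 ≈ 1065.63.

$1,065.63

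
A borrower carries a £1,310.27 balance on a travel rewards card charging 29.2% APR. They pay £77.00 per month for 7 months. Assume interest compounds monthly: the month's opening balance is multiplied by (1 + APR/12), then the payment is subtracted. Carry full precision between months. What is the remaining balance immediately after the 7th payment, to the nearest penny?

Monthly rate r = 29.2%/12 = 2.43333% = 0.0243333.
Each month: B ← B·(1+r) − £77.00.
Month 1: interest £31.88; balance after payment £1,265.15.
Month 2: interest £30.79; balance after payment £1,218.94.
Month 3: interest £29.66; balance after payment £1,171.60.
Month 4: interest £28.51; balance after payment £1,123.11.
Month 5: interest £27.33; balance after payment £1,073.44.
Month 6: interest £26.12; balance after payment £1,022.56.
Month 7: interest £24.88; balance after payment £970.44.

£970.44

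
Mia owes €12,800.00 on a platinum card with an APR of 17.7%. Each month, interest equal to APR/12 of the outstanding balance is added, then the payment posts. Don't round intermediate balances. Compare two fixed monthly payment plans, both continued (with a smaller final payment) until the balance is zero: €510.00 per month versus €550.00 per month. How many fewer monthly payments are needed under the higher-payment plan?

3 fewer payments

Monthly rate r = 17.7%/12 = 1.475% = 0.01475.
At €510.00/mo: n = ⌈−ln(1 − rB₀/P)/ln(1+r)⌉ = 32 payments (last €294.75); total interest = total paid − €12,800.00 = €3,304.75.
At €550.00/mo: 29 payments (last €395.32); total interest €2,995.32.
Payments saved = 32 − 29 = 3.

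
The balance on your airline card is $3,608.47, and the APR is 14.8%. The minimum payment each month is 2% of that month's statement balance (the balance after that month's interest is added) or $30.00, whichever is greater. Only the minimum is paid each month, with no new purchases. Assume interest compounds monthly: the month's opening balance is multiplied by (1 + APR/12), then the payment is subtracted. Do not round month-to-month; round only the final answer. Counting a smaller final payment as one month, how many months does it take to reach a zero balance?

Monthly rate r = 14.8%/12 = 1.23333% = 0.0123333.
While 2% of the post-interest balance exceeds $30.00, each month B ← (B·(1+r))·(1 − 0.02), i.e. B shrinks by the factor (1+r)·0.98 = 0.99209.
This holds for months 1–113. Entering month 114 the balance is $1,470.38; 2% of the post-interest balance is now below $30.00, so the flat $30.00 minimum applies from here.
From month 114 a fixed $30.00 at rate r clears $1,470.38 in 76 more payments. Total: 113 + 76 = 189 months.

189 months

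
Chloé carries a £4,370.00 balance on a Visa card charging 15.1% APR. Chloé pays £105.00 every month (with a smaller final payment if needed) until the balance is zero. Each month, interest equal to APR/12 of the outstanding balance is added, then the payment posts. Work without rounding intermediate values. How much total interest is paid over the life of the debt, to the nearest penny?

£1,858.19

Monthly rate r = 15.1%/12 = 1.25833% = 0.0125833.
Payoff takes n = ⌈−ln(1 − rB₀/P)/ln(1+r)⌉ = ⌈59.315⌉ = 60 payments; the last is £33.19.
Total paid = 59·£105.00 + £33.19 = £6,228.19.
Total interest = total paid − principal = £6,228.19 − £4,370.00 = £1,858.19.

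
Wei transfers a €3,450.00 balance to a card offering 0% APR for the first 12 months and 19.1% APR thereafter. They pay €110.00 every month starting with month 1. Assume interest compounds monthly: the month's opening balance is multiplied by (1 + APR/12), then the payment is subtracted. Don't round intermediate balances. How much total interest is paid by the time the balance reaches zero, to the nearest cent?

Promo months 1–12 at r₀ = 0%/12 = 0; months 13+ at r₁ = 19.1%/12 = 0.0159167.
After month 12 (no interest yet): B = €3,450.00 − 12·€110.00 = €2,130.00.
Then at r₁ with €110.00/mo: n₂ = −ln(1 − r₁·B/P)/ln(1+r₁) ≈ 23.33 → 24 more payments.
Total paid = 35·€110.00 + €36.86 = €3,886.86; interest = €3,886.86 − €3,450.00 = €436.86.

€436.86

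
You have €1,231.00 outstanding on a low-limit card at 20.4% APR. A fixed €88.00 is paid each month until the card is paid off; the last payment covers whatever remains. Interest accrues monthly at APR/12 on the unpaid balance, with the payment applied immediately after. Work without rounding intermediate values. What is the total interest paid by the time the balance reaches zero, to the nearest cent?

Monthly rate r = 20.4%/12 = 1.7% = 0.017.
Payoff takes n = ⌈−ln(1 − rB₀/P)/ln(1+r)⌉ = ⌈16.109⌉ = 17 payments; the last is €9.68.
Total paid = 16·€88.00 + €9.68 = €1,417.68.
Total interest = total paid − principal = €1,417.68 − €1,231.00 = €186.68.

€186.68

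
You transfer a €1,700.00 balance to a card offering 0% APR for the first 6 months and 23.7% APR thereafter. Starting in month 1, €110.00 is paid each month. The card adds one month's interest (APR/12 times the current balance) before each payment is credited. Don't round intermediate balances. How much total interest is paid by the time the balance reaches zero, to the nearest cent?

€122.77

Promo months 1–6 at r₀ = 0%/12 = 0; months 7+ at r₁ = 23.7%/12 = 0.01975.
After month 6 (no interest yet): B = €1,700.00 − 6·€110.00 = €1,040.00.
Then at r₁ with €110.00/mo: n₂ = −ln(1 − r₁·B/P)/ln(1+r₁) ≈ 10.57 → 11 more payments.
Total paid = 16·€110.00 + €62.77 = €1,822.77; interest = €1,822.77 − €1,700.00 = €122.77.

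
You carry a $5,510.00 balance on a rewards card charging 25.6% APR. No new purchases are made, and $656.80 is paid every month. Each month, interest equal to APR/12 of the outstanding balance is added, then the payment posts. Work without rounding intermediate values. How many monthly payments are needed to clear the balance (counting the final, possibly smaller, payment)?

10 months

Monthly rate r = 25.6%/12 = 2.13333% = 0.0213333.
Recurrence: B ← B·(1+r) − $656.80.
Month 1: interest $117.55; balance after payment $4,970.75.
Month 2: interest $106.04; balance after payment $4,419.99.
Closed form: n = −ln(1 − rB₀/P)/ln(1+r) = −ln(0.82103)/ln(1.02133) ≈ 9.342, so the balance reaches zero during payment 10.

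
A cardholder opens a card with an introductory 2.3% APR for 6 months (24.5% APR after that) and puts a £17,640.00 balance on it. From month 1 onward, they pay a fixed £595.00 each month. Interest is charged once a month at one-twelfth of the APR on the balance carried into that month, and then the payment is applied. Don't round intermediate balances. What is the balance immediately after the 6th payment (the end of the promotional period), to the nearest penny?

Promo months 1–6 at r₀ = 2.3%/12 = 0.00191667; months 7+ at r₁ = 24.5%/12 = 0.0204167.
After month 6: iterate B ← B·(1+r₀) − £595.00 for 6 months → £14,256.68.

£14,256.68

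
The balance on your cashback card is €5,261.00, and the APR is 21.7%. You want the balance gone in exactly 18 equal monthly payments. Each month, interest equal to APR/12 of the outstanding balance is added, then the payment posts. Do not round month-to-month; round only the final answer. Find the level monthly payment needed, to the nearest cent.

€345.03

Monthly rate r = 21.7%/12 = 1.80833% = 0.0180833.
Level-payment amortization: P = B₀·r / (1 − (1+r)^(−n)) = 5261.00·0.0180833 / (1 − 1.01808^(−18)).
Denominator 1 − (1+r)^(−18) = 0.275730663.
P = 95.1364 / 0.275730663 ≈ 345.03.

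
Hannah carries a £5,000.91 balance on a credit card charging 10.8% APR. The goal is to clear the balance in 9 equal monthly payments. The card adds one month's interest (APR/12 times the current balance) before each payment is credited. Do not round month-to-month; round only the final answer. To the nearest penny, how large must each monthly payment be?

Monthly rate r = 10.8%/12 = 0.9% = 0.009.
Level-payment amortization: P = B₀·r / (1 − (1+r)^(−n)) = 5000.91·0.009 / (1 − 1.009^(−9)).
Denominator 1 − (1+r)^(−9) = 0.0774721117.
P = 45.0082 / 0.0774721117 ≈ 580.96.

£580.96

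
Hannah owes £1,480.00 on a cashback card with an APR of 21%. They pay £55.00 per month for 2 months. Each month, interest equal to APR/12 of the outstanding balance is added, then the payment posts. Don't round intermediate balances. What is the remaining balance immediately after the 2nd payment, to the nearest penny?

£1,421.29

Monthly rate r = 21%/12 = 1.75% = 0.0175.
Each month: B ← B·(1+r) − £55.00.
Month 1: interest £25.90; balance after payment £1,450.90.
Month 2: interest £25.39; balance after payment £1,421.29.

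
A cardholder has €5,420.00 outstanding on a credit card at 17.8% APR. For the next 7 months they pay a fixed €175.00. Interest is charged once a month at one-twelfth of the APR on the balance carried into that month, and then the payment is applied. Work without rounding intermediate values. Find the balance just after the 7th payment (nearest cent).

€4,727.57

Monthly rate r = 17.8%/12 = 1.48333% = 0.0148333.
Each month: B ← B·(1+r) − €175.00.
Month 1: interest €80.40; balance after payment €5,325.40.
Month 2: interest €78.99; balance after payment €5,229.39.
Month 3: interest €77.57; balance after payment €5,131.96.
Month 4: interest €76.12; balance after payment €5,033.08.
Month 5: interest €74.66; balance after payment €4,932.74.
Month 6: interest €73.17; balance after payment €4,830.91.
Month 7: interest €71.66; balance after payment €4,727.57.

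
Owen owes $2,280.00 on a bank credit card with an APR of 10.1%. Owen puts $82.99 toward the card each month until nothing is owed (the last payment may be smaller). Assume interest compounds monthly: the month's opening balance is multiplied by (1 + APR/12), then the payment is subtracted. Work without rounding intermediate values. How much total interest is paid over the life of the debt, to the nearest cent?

Monthly rate r = 10.1%/12 = 0.841667% = 0.00841667.
Payoff takes n = ⌈−ln(1 − rB₀/P)/ln(1+r)⌉ = ⌈31.375⌉ = 32 payments; the last is $31.19.
Total paid = 31·$82.99 + $31.19 = $2,603.88.
Total interest = total paid − principal = $2,603.88 − $2,280.00 = $323.88.

$323.88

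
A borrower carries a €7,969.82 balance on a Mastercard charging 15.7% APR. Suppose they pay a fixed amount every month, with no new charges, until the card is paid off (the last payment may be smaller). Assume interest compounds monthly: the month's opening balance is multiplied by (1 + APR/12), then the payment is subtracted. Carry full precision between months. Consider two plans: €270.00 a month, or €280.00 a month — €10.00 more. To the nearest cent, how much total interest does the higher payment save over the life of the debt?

Monthly rate r = 15.7%/12 = 1.30833% = 0.0130833.
At €270.00/mo: n = ⌈−ln(1 − rB₀/P)/ln(1+r)⌉ = 38 payments (last €148.51); total interest = total paid − €7,969.82 = €2,168.69.
At €280.00/mo: 36 payments (last €235.13); total interest €2,065.31.
Interest saved = €2,168.69 − €2,065.31 = €103.38.

€103.38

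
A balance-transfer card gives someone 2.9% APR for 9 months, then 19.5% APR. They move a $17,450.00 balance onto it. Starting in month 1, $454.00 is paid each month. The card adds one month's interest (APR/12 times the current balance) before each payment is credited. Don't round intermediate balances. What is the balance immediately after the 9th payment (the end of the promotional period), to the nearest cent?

$13,707.51

Promo months 1–9 at r₀ = 2.9%/12 = 0.00241667; months 10+ at r₁ = 19.5%/12 = 0.01625.
After month 9: iterate B ← B·(1+r₀) − $454.00 for 9 months → $13,707.51.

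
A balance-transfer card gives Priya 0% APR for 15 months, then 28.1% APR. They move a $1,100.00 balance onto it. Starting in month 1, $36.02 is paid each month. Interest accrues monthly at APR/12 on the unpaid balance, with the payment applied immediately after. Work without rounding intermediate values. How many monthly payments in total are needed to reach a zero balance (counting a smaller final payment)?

Promo months 1–15 at r₀ = 0%/12 = 0; months 16+ at r₁ = 28.1%/12 = 0.0234167.
After month 15 (no interest yet): B = $1,100.00 − 15·$36.02 = $559.70.
Then at r₁ with $36.02/mo: n₂ = −ln(1 − r₁·B/P)/ln(1+r₁) ≈ 19.54 → 20 more payments.

35 months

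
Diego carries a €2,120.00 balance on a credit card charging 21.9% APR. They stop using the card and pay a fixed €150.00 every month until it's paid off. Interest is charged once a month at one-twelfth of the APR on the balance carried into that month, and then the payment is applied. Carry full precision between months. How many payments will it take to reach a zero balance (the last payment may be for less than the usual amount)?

Monthly rate r = 21.9%/12 = 1.825% = 0.01825.
Recurrence: B ← B·(1+r) − €150.00.
Month 1: interest €38.69; balance after payment €2,008.69.
Month 2: interest €36.66; balance after payment €1,895.35.
Closed form: n = −ln(1 − rB₀/P)/ln(1+r) = −ln(0.74207)/ln(1.01825) ≈ 16.495, so the balance reaches zero during payment 17.

17 payments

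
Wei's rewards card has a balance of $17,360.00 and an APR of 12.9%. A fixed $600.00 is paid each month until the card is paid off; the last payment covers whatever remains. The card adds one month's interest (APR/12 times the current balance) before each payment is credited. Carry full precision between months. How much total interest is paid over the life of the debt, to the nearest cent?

$3,546.17

Monthly rate r = 12.9%/12 = 1.075% = 0.01075.
Payoff takes n = ⌈−ln(1 − rB₀/P)/ln(1+r)⌉ = ⌈34.843⌉ = 35 payments; the last is $506.17.
Total paid = 34·$600.00 + $506.17 = $20,906.17.
Total interest = total paid − principal = $20,906.17 − $17,360.00 = $3,546.17.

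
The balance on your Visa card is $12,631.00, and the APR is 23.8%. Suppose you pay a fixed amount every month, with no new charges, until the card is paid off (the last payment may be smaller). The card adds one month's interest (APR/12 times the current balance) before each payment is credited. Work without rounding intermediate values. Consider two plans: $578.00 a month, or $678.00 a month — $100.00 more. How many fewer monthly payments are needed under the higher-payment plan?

Monthly rate r = 23.8%/12 = 1.98333% = 0.0198333.
At $578.00/mo: n = ⌈−ln(1 − rB₀/P)/ln(1+r)⌉ = 29 payments (last $536.99); total interest = total paid − $12,631.00 = $4,089.99.
At $678.00/mo: 24 payments (last $330.52); total interest $3,293.52.
Payments saved = 29 − 24 = 5.

5 fewer payments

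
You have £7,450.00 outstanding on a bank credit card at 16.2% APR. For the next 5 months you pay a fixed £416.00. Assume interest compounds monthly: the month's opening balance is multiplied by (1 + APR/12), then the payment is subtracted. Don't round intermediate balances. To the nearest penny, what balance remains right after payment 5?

Monthly rate r = 16.2%/12 = 1.35% = 0.0135.
Each month: B ← B·(1+r) − £416.00.
Month 1: interest £100.58; balance after payment £7,134.57.
Month 2: interest £96.32; balance after payment £6,814.89.
Month 3: interest £92.00; balance after payment £6,490.89.
Month 4: interest £87.63; balance after payment £6,162.52.
Month 5: interest £83.19; balance after payment £5,829.71.

£5,829.71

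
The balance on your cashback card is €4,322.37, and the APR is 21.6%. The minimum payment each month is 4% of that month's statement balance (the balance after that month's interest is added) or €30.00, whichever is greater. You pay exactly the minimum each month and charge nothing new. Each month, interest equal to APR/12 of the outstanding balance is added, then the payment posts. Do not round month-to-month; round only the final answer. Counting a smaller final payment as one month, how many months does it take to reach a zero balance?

110 months

Monthly rate r = 21.6%/12 = 1.8% = 0.018.
While 4% of the post-interest balance exceeds €30.00, each month B ← (B·(1+r))·(1 − 0.04), i.e. B shrinks by the factor (1+r)·0.96 = 0.97728.
This holds for months 1–77. Entering month 78 the balance is €736.52; 4% of the post-interest balance is now below €30.00, so the flat €30.00 minimum applies from here.
From month 78 a fixed €30.00 at rate r clears €736.52 in 33 more payments. Total: 77 + 33 = 110 months.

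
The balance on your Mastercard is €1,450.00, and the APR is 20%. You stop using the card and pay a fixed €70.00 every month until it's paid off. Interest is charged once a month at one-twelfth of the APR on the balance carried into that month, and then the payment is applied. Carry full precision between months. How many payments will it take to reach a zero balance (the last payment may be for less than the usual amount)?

Monthly rate r = 20%/12 = 1.66667% = 0.0166667.
Recurrence: B ← B·(1+r) − €70.00.
Month 1: interest €24.17; balance after payment €1,404.17.
Month 2: interest €23.40; balance after payment €1,357.57.
Closed form: n = −ln(1 − rB₀/P)/ln(1+r) = −ln(0.65476)/ln(1.01667) ≈ 25.620, so the balance reaches zero during payment 26.

26 months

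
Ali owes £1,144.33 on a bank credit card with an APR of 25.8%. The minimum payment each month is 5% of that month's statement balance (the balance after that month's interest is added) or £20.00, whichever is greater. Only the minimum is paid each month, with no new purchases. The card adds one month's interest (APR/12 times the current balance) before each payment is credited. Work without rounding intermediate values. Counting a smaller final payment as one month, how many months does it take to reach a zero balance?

62 months

Monthly rate r = 25.8%/12 = 2.15% = 0.0215.
While 5% of the post-interest balance exceeds £20.00, each month B ← (B·(1+r))·(1 − 0.05), i.e. B shrinks by the factor (1+r)·0.95 = 0.97042.
This holds for months 1–36. Entering month 37 the balance is £388.31; 5% of the post-interest balance is now below £20.00, so the flat £20.00 minimum applies from here.
From month 37 a fixed £20.00 at rate r clears £388.31 in 26 more payments. Total: 36 + 26 = 62 months.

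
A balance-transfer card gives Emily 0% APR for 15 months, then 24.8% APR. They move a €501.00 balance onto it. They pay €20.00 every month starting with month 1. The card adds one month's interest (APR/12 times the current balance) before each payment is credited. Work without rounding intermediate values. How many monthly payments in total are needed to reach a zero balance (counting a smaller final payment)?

Promo months 1–15 at r₀ = 0%/12 = 0; months 16+ at r₁ = 24.8%/12 = 0.0206667.
After month 15 (no interest yet): B = €501.00 − 15·€20.00 = €201.00.
Then at r₁ with €20.00/mo: n₂ = −ln(1 − r₁·B/P)/ln(1+r₁) ≈ 11.38 → 12 more payments.

27 months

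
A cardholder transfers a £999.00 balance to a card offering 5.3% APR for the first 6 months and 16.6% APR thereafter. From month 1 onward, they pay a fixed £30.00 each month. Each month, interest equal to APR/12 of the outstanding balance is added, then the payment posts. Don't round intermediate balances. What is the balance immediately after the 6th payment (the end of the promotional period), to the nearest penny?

£843.77

Promo months 1–6 at r₀ = 5.3%/12 = 0.00441667; months 7+ at r₁ = 16.6%/12 = 0.0138333.
After month 6: iterate B ← B·(1+r₀) − £30.00 for 6 months → £843.77.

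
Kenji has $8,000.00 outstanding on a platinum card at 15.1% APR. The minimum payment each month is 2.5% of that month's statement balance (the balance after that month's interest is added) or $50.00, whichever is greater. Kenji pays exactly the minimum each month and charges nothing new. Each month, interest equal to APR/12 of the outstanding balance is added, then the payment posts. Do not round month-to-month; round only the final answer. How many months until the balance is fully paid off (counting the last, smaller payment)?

165 months

Monthly rate r = 15.1%/12 = 1.25833% = 0.0125833.
While 2.5% of the post-interest balance exceeds $50.00, each month B ← (B·(1+r))·(1 − 0.025), i.e. B shrinks by the factor (1+r)·0.975 = 0.98727.
This holds for months 1–110. Entering month 111 the balance is $1,954.26; 2.5% of the post-interest balance is now below $50.00, so the flat $50.00 minimum applies from here.
From month 111 a fixed $50.00 at rate r clears $1,954.26 in 55 more payments. Total: 110 + 55 = 165 months.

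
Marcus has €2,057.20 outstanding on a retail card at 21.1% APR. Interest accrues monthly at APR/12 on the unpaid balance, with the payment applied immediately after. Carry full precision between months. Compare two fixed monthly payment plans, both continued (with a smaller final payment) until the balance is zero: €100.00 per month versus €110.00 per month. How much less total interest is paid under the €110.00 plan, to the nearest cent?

Monthly rate r = 21.1%/12 = 1.75833% = 0.0175833.
At €100.00/mo: n = ⌈−ln(1 − rB₀/P)/ln(1+r)⌉ = 26 payments (last €76.01); total interest = total paid − €2,057.20 = €518.81.
At €110.00/mo: 23 payments (last €96.51); total interest €459.31.
Interest saved = €518.81 − €459.31 = €59.50.

€59.50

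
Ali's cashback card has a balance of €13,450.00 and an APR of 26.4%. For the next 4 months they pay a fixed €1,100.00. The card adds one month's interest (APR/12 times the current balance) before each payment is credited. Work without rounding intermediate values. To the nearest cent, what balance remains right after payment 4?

€10,125.89

Monthly rate r = 26.4%/12 = 2.2% = 0.022.
Each month: B ← B·(1+r) − €1,100.00.
Month 1: interest €295.90; balance after payment €12,645.90.
Month 2: interest €278.21; balance after payment €11,824.11.
Month 3: interest €260.13; balance after payment €10,984.24.
Month 4: interest €241.65; balance after payment €10,125.89.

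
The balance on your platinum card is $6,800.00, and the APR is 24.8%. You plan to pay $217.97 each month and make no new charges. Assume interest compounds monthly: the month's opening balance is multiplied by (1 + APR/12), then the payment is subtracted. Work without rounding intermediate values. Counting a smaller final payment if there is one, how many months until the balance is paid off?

51 months

Monthly rate r = 24.8%/12 = 2.06667% = 0.0206667.
Recurrence: B ← B·(1+r) − $217.97.
Month 1: interest $140.53; balance after payment $6,722.56.
Month 2: interest $138.93; balance after payment $6,643.53.
Closed form: n = −ln(1 − rB₀/P)/ln(1+r) = −ln(0.35526)/ln(1.02067) ≈ 50.591, so the balance reaches zero during payment 51.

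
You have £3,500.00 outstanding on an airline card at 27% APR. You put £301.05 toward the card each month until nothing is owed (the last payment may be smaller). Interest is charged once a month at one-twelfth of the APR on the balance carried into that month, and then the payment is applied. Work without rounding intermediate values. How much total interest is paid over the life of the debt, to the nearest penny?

£603.72

Monthly rate r = 27%/12 = 2.25% = 0.0225.
Payoff takes n = ⌈−ln(1 − rB₀/P)/ln(1+r)⌉ = ⌈13.629⌉ = 14 payments; the last is £190.07.
Total paid = 13·£301.05 + £190.07 = £4,103.72.
Total interest = total paid − principal = £4,103.72 − £3,500.00 = £603.72.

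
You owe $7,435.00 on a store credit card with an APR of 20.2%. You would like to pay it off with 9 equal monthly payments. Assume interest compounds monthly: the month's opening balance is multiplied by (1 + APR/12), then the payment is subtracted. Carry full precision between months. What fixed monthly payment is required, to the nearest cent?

Monthly rate r = 20.2%/12 = 1.68333% = 0.0168333.
Level-payment amortization: P = B₀·r / (1 − (1+r)^(−n)) = 7435.00·0.0168333 / (1 − 1.01683^(−9)).
Denominator 1 − (1+r)^(−9) = 0.139497714.
P = 125.156 / 0.139497714 ≈ 897.19.

$897.19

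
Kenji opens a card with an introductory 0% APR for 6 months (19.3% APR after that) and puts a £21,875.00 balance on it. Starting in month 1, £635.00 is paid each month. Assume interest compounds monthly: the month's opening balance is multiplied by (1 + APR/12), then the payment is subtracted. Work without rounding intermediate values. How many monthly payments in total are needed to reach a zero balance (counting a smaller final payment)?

45 months

Promo months 1–6 at r₀ = 0%/12 = 0; months 7+ at r₁ = 19.3%/12 = 0.0160833.
After month 6 (no interest yet): B = £21,875.00 − 6·£635.00 = £18,065.00.
Then at r₁ with £635.00/mo: n₂ = −ln(1 − r₁·B/P)/ln(1+r₁) ≈ 38.34 → 39 more payments.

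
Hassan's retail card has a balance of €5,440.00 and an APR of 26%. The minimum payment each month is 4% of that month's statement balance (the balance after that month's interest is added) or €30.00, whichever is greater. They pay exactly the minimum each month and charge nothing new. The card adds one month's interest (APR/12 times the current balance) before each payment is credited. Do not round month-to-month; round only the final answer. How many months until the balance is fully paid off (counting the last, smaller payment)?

139 months

Monthly rate r = 26%/12 = 2.16667% = 0.0216667.
While 4% of the post-interest balance exceeds €30.00, each month B ← (B·(1+r))·(1 − 0.04), i.e. B shrinks by the factor (1+r)·0.96 = 0.9808.
This holds for months 1–104. Entering month 105 the balance is €724.38; 4% of the post-interest balance is now below €30.00, so the flat €30.00 minimum applies from here.
From month 105 a fixed €30.00 at rate r clears €724.38 in 35 more payments. Total: 104 + 35 = 139 months.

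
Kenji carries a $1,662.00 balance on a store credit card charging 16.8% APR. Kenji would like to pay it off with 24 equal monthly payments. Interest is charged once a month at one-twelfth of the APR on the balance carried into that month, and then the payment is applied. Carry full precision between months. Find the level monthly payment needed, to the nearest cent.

$82.01

Monthly rate r = 16.8%/12 = 1.4% = 0.014.
Level-payment amortization: P = B₀·r / (1 − (1+r)^(−n)) = 1662.00·0.014 / (1 − 1.014^(−24)).
Denominator 1 − (1+r)^(−24) = 0.283709683.
P = 23.268 / 0.283709683 ≈ 82.01.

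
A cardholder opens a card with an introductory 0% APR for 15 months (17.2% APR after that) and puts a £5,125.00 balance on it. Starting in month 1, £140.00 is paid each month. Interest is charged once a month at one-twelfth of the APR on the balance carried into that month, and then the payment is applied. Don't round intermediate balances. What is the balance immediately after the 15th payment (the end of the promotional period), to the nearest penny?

£3,025.00

Promo months 1–15 at r₀ = 0%/12 = 0; months 16+ at r₁ = 17.2%/12 = 0.0143333.
After month 15 (no interest yet): B = £5,125.00 − 15·£140.00 = £3,025.00.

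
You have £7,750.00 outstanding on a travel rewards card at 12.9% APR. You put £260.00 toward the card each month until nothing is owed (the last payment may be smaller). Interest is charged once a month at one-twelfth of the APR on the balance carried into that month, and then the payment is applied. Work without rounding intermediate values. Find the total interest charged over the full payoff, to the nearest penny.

£1,643.33

Monthly rate r = 12.9%/12 = 1.075% = 0.01075.
Payoff takes n = ⌈−ln(1 − rB₀/P)/ln(1+r)⌉ = ⌈36.128⌉ = 37 payments; the last is £33.33.
Total paid = 36·£260.00 + £33.33 = £9,393.33.
Total interest = total paid − principal = £9,393.33 − £7,750.00 = £1,643.33.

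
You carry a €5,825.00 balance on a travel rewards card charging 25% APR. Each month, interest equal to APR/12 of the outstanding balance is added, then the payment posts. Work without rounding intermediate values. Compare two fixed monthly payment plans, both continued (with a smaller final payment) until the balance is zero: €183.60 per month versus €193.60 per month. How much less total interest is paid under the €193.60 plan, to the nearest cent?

Monthly rate r = 25%/12 = 2.08333% = 0.0208333.
At €183.60/mo: n = ⌈−ln(1 − rB₀/P)/ln(1+r)⌉ = 53 payments (last €84.75); total interest = total paid − €5,825.00 = €3,806.95.
At €193.60/mo: 48 payments (last €156.30); total interest €3,430.50.
Interest saved = €3,806.95 − €3,430.50 = €376.45.

€376.45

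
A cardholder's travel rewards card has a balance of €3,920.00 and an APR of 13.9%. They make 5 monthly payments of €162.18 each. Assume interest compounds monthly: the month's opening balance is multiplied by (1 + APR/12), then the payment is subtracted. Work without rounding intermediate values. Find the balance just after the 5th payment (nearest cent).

€3,322.45

Monthly rate r = 13.9%/12 = 1.15833% = 0.0115833.
Each month: B ← B·(1+r) − €162.18.
Month 1: interest €45.41; balance after payment €3,803.23.
Month 2: interest €44.05; balance after payment €3,685.10.
Month 3: interest €42.69; balance after payment €3,565.61.
Month 4: interest €41.30; balance after payment €3,444.73.
Month 5: interest €39.90; balance after payment €3,322.45.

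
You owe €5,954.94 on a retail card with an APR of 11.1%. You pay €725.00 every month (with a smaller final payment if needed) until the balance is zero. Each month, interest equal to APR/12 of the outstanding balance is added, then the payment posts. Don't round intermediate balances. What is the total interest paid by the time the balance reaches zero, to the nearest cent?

€267.78

Monthly rate r = 11.1%/12 = 0.925% = 0.00925.
Payoff takes n = ⌈−ln(1 − rB₀/P)/ln(1+r)⌉ = ⌈8.582⌉ = 9 payments; the last is €422.72.
Total paid = 8·€725.00 + €422.72 = €6,222.72.
Total interest = total paid − principal = €6,222.72 − €5,954.94 = €267.78.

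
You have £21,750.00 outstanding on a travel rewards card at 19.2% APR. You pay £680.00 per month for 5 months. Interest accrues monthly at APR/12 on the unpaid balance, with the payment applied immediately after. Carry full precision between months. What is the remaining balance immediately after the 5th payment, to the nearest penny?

Monthly rate r = 19.2%/12 = 1.6% = 0.016.
Each month: B ← B·(1+r) − £680.00.
Month 1: interest £348.00; balance after payment £21,418.00.
Month 2: interest £342.69; balance after payment £21,080.69.
Month 3: interest £337.29; balance after payment £20,737.98.
Month 4: interest £331.81; balance after payment £20,389.79.
Month 5: interest £326.24; balance after payment £20,036.02.

£20,036.02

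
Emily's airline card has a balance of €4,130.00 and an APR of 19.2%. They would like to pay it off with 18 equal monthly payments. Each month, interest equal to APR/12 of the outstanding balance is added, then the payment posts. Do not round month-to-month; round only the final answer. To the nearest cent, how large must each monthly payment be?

€265.89

Monthly rate r = 19.2%/12 = 1.6% = 0.016.
Level-payment amortization: P = B₀·r / (1 − (1+r)^(−n)) = 4130.00·0.016 / (1 − 1.016^(−18)).
Denominator 1 − (1+r)^(−18) = 0.248527215.
P = 66.08 / 0.248527215 ≈ 265.89.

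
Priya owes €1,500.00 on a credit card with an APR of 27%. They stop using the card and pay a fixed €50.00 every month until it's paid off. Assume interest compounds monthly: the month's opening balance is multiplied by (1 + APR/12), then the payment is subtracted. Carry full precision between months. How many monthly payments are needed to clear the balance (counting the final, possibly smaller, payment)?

Monthly rate r = 27%/12 = 2.25% = 0.0225.
Recurrence: B ← B·(1+r) − €50.00.
Month 1: interest €33.75; balance after payment €1,483.75.
Month 2: interest €33.38; balance after payment €1,467.13.
Closed form: n = −ln(1 − rB₀/P)/ln(1+r) = −ln(0.325)/ln(1.0225) ≈ 50.512, so the balance reaches zero during payment 51.

51 payments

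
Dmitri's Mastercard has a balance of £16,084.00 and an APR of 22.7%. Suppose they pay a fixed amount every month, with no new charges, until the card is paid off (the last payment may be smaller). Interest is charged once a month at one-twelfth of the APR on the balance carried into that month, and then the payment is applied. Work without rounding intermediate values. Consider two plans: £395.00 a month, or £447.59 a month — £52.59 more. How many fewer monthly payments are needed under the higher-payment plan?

18 fewer payments

Monthly rate r = 22.7%/12 = 1.89167% = 0.0189167.
At £395.00/mo: n = ⌈−ln(1 − rB₀/P)/ln(1+r)⌉ = 79 payments (last £193.20); total interest = total paid − £16,084.00 = £14,919.20.
At £447.59/mo: 61 payments (last £342.29); total interest £11,113.69.
Payments saved = 79 − 61 = 18.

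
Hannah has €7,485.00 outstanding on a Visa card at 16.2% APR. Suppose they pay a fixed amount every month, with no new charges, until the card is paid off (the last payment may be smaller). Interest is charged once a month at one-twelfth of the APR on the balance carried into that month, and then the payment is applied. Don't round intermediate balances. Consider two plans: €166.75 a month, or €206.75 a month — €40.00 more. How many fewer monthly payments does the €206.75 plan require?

19 fewer payments

Monthly rate r = 16.2%/12 = 1.35% = 0.0135.
At €166.75/mo: n = ⌈−ln(1 − rB₀/P)/ln(1+r)⌉ = 70 payments (last €76.01); total interest = total paid − €7,485.00 = €4,096.76.
At €206.75/mo: 51 payments (last €6.17); total interest €2,858.67.
Payments saved = 70 − 51 = 19.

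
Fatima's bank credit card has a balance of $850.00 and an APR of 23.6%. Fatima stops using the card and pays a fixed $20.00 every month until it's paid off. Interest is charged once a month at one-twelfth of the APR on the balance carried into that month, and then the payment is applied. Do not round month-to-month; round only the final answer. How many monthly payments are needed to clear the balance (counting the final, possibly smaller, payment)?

Monthly rate r = 23.6%/12 = 1.96667% = 0.0196667.
Recurrence: B ← B·(1+r) − $20.00.
Month 1: interest $16.72; balance after payment $846.72.
Month 2: interest $16.65; balance after payment $843.37.
Closed form: n = −ln(1 − rB₀/P)/ln(1+r) = −ln(0.16417)/ln(1.01967) ≈ 92.775, so the balance reaches zero during payment 93.

93 months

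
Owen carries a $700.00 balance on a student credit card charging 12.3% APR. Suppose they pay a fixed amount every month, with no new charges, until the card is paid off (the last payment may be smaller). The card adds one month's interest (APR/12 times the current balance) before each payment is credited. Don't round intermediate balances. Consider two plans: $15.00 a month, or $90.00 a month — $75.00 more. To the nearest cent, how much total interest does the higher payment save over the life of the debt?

Monthly rate r = 12.3%/12 = 1.025% = 0.01025.
At $15.00/mo: n = ⌈−ln(1 − rB₀/P)/ln(1+r)⌉ = 64 payments (last $12.17); total interest = total paid − $700.00 = $257.17.
At $90.00/mo: 9 payments (last $13.27); total interest $33.27.
Interest saved = $257.17 − $33.27 = $223.90.

$223.90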